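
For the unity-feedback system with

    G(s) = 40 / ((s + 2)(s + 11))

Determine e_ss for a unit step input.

e_ss = 0.3548

G(s) has no poles at the origin.
This is a Type 0 system. Kp = lim_{s→0} G(s) = 40/22 = 20/11.
e_ss = 1/(1 + Kp) = 1/(1 + 20/11) = 11/31 ≈ 0.3548.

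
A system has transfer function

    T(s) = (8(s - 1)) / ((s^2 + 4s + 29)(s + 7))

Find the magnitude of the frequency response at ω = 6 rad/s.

|T(j6)| ≈ 0.2111

Substitute s = j6: numerator = -8 + j48, denominator = -193 + j126.
|T(j6)| = |-8 + j48| / |-193 + j126| = 48.662 / 230.49 ≈ 0.2111.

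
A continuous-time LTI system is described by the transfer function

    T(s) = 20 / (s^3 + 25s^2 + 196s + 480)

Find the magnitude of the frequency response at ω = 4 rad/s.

|T(j4)| ≈ 0.02761

Substitute s = j4: numerator = 20, denominator = 80 + j720.
|T(j4)| = |20| / |80 + j720| = 20 / 724.43 ≈ 0.02761.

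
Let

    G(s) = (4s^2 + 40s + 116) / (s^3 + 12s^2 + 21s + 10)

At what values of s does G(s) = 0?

Set the numerator to zero: 4s^2 + 40s + 116 = 0, i.e. 4·(s^2 + 10s + 29) = 0.
Factoring: (s^2 + 10s + 29) = 0.

s = -5 ± 2j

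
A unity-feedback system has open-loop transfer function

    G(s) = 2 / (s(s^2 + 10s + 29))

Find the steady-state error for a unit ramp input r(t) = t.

G(s) has one pole at the origin.
This is a Type 1 system. Kv = lim_{s→0} s·G(s) = 2/29.
e_ss = 1/Kv = 1/(2/29) = 29/2 ≈ 14.50.

e_ss = 14.50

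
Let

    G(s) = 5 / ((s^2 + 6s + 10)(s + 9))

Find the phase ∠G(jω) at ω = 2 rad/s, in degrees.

∠G(j2) ≈ -75.96°

At s = j2: numerator = 5, denominator = 30 + j120.
∠G = ∠num − ∠den = 0° − (75.964°) = -75.96°.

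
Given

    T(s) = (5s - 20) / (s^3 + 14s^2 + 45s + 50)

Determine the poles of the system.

The poles are the roots of the denominator s^3 + 14s^2 + 45s + 50 = 0.
Trying s = -10: the polynomial evaluates to 0, so (s + 10) is a factor.
Dividing out leaves s^2 + 4s + 5 = 0.
The quadratic formula then gives s = -2 ± 1j.

s = -2 + j, -2 - j, -10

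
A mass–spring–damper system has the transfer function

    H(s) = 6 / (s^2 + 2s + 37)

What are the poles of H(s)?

The poles are the roots of the denominator s^2 + 2s + 37 = 0.
Using the quadratic formula: s = (-2 ± √(-144))/2 = -1 ± 6j.

s = -1 + 6j, -1 - 6j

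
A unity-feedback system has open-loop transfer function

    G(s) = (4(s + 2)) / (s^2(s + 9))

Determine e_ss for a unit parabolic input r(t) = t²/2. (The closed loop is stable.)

G(s) has 2 poles at the origin.
This is a Type 2 system. Ka = lim_{s→0} s^2·G(s) = 8/9.
e_ss = 1/Ka = 1/(8/9) = 9/8 ≈ 1.125.

e_ss = 1.125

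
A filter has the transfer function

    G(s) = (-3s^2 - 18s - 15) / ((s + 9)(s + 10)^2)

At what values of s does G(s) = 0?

s = -5, -1

Set the numerator to zero: -3s^2 - 18s - 15 = 0, i.e. -3·(s^2 + 6s + 5) = 0.
Factoring: (s + 5)(s + 1) = 0.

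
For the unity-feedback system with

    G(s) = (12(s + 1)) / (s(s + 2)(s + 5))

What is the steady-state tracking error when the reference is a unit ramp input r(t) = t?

G(s) has one pole at the origin.
This is a Type 1 system. Kv = lim_{s→0} s·G(s) = 12/10 = 6/5.
e_ss = 1/Kv = 1/(6/5) = 5/6 ≈ 0.8333.

e_ss = 0.8333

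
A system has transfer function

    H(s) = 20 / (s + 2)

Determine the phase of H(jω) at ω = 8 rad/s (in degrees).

∠H(j8) ≈ -75.96°

At s = j8: numerator = 20, denominator = 2 + j8.
∠H = ∠num − ∠den = 0° − (75.964°) = -75.96°.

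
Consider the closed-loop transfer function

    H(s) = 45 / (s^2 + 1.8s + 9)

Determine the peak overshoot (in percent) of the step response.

%OS ≈ 37.2%

Comparing s^2 + 1.8s + 9 to s^2 + 2ζωₙs + ωₙ²: ωₙ = 3 rad/s and ζ = 1.8/(2·3) = 0.3.
%OS = 100·exp(−πζ/√(1−ζ²)) = 100·exp(−π·0.3/√(1−0.3²)) ≈ 37.2%.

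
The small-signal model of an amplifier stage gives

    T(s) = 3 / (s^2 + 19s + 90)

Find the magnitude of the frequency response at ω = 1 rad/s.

Substitute s = j1: numerator = 3, denominator = 89 + j19.
|T(j1)| = |3| / |89 + j19| = 3 / 91.005 ≈ 0.03297.

|T(j1)| ≈ 0.03297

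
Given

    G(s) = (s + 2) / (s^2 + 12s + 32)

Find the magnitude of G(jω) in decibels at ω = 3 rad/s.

Substitute s = j3: numerator = 2 + j3, denominator = 23 + j36.
|G(j3)| = |2 + j3| / |23 + j36| = 3.6056 / 42.720 ≈ 0.08440.
In decibels: 20·log₁₀(0.08440) ≈ -21.5 dB.

|G(j3)|_dB ≈ -21.5 dB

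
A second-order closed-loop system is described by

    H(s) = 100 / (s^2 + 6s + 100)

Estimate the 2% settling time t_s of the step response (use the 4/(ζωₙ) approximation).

Comparing s^2 + 6s + 100 to s^2 + 2ζωₙs + ωₙ²: ωₙ = 10 rad/s and ζ = 6/(2·10) = 0.3.
ζωₙ = 6/2 = 3, so t_s ≈ 4/(ζωₙ) = 4/3 ≈ 1.333 s.

t_s ≈ 1.333 s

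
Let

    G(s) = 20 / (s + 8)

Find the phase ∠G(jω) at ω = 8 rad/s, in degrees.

At s = j8: numerator = 20, denominator = 8 + j8.
∠G = ∠num − ∠den = 0° − (45°) = -45°.

∠G(j8) ≈ -45°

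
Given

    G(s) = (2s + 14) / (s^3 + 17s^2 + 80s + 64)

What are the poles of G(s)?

s = -8, -1, -8

The poles are the roots of the denominator s^3 + 17s^2 + 80s + 64 = 0.
Trying s = -8: the polynomial evaluates to 0, so (s + 8) is a factor.
Dividing out leaves s^2 + 9s + 8 = 0.
Factoring the quadratic: (s + 1)(s + 8) = 0.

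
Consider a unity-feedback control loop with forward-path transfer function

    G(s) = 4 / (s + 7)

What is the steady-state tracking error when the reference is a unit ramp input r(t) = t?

e_ss = ∞

G(s) has no poles at the origin.
This is a Type 0 system; Kv = lim_{s→0} s·G(s) = 0, so the steady-state error for a ramp input is infinite.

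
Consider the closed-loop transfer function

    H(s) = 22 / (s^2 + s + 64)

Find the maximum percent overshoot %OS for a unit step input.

%OS ≈ 82.1%

Comparing s^2 + s + 64 to s^2 + 2ζωₙs + ωₙ²: ωₙ = 8 rad/s and ζ = 1/(2·8) = 0.0625.
%OS = 100·exp(−πζ/√(1−ζ²)) = 100·exp(−π·0.0625/√(1−0.0625²)) ≈ 82.1%.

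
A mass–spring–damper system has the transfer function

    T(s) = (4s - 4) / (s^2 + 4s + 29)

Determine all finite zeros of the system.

s = 1

Set the numerator to zero: 4s - 4 = 0, i.e. 4·(s - 1) = 0.
So s = 1.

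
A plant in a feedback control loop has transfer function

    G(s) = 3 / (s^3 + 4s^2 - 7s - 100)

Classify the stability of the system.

unstable

The denominator s^3 + 4s^2 - 7s - 100 factors as (s^2 + 8s + 25)(s - 4), giving poles at s = -4 + 3j, -4 - 3j, 4.
Since the pole(s) at s = 4 lie in the right half-plane, the system is unstable.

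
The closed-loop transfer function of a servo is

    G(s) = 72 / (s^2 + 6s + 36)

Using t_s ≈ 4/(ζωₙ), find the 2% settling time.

t_s ≈ 1.333 s

Comparing s^2 + 6s + 36 to s^2 + 2ζωₙs + ωₙ²: ωₙ = 6 rad/s and ζ = 6/(2·6) = 0.5.
ζωₙ = 6/2 = 3, so t_s ≈ 4/(ζωₙ) = 4/3 ≈ 1.333 s.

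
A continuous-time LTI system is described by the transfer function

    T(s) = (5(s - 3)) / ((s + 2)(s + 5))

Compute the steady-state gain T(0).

T(0) = -3/2 ≈ -1.500

At s = 0 each factor (s + a) contributes a and each (s^2 + bs + c) contributes c.
T(0) = 5·(-3) / ((2) · (5)) = -15/10 = -3/2.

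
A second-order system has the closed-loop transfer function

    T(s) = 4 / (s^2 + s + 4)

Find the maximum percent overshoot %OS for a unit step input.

%OS ≈ 44.4%

Comparing s^2 + s + 4 to s^2 + 2ζωₙs + ωₙ²: ωₙ = 2 rad/s and ζ = 1/(2·2) = 0.25.
%OS = 100·exp(−πζ/√(1−ζ²)) = 100·exp(−π·0.25/√(1−0.25²)) ≈ 44.4%.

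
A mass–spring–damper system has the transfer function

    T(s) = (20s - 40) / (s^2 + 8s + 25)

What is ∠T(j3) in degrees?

∠T(j3) ≈ 67.38°

At s = j3: numerator = -40 + j60, denominator = 16 + j24.
∠T = ∠num − ∠den = 123.69° − (56.310°) = 67.38°.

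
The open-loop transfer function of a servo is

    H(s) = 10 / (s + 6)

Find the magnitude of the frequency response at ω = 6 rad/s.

|H(j6)| ≈ 1.179

Substitute s = j6: numerator = 10, denominator = 6 + j6.
|H(j6)| = |10| / |6 + j6| = 10 / 8.4853 ≈ 1.179.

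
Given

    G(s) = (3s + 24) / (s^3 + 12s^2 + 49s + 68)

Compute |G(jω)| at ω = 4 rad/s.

|G(j4)| ≈ 0.1482

Substitute s = j4: numerator = 24 + j12, denominator = -124 + j132.
|G(j4)| = |24 + j12| / |-124 + j132| = 26.833 / 181.11 ≈ 0.1482.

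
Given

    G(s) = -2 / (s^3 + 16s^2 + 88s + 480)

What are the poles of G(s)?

s = -2 + 6j, -2 - 6j, -12

The poles are the roots of the denominator s^3 + 16s^2 + 88s + 480 = 0.
Trying s = -12: the polynomial evaluates to 0, so (s + 12) is a factor.
Dividing out leaves s^2 + 4s + 40 = 0.
The quadratic formula then gives s = -2 ± 6j.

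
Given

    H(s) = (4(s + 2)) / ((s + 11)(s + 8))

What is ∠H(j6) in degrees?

∠H(j6) ≈ 6.085°

At s = j6: numerator = 8 + j24, denominator = 52 + j114.
∠H = ∠num − ∠den = 71.565° − (65.480°) = 6.085°.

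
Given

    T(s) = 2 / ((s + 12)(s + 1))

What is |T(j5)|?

|T(j5)| ≈ 0.03017

Substitute s = j5: numerator = 2, denominator = -13 + j65.
|T(j5)| = |2| / |-13 + j65| = 2 / 66.287 ≈ 0.03017.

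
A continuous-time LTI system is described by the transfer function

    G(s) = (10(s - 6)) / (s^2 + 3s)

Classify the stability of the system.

marginally stable

The denominator s^2 + 3s factors as s(s + 3), giving poles at s = 0, -3.
Since the simple pole(s) at s = 0 lie on the jω-axis with none in the right half-plane, the system is marginally stable.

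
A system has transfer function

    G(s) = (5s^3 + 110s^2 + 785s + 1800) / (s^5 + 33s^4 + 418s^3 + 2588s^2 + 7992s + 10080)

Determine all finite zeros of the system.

s = -8, -9, -5

Set the numerator to zero: 5s^3 + 110s^2 + 785s + 1800 = 0, i.e. 5·(s^3 + 22s^2 + 157s + 360) = 0.
Factoring: (s + 8)(s + 9)(s + 5) = 0.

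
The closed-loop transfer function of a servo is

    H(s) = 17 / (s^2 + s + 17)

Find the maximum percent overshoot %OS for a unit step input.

%OS ≈ 68.1%

Comparing s^2 + s + 17 to s^2 + 2ζωₙs + ωₙ²: ωₙ = √17 ≈ 4.123 rad/s and ζ = 1/(2·√17) ≈ 0.1213.
%OS = 100·exp(−πζ/√(1−ζ²)) = 100·exp(−π·0.1213/√(1−0.1213²)) ≈ 68.1%.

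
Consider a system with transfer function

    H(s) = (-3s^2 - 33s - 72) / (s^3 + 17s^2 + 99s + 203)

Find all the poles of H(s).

The poles are the roots of the denominator s^3 + 17s^2 + 99s + 203 = 0.
Trying s = -7: the polynomial evaluates to 0, so (s + 7) is a factor.
Dividing out leaves s^2 + 10s + 29 = 0.
The quadratic formula then gives s = -5 ± 2j.

s = -5 ± 2j, -7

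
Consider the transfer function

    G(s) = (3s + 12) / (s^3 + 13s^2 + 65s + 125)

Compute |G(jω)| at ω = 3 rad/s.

|G(j3)| ≈ 0.08918

Substitute s = j3: numerator = 12 + j9, denominator = 8 + j168.
|G(j3)| = |12 + j9| / |8 + j168| = 15 / 168.19 ≈ 0.08918.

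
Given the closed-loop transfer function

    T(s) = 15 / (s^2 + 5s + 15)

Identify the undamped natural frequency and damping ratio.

ωₙ ≈ 3.873 rad/s, ζ ≈ 0.6455

Compare the denominator to the standard form s^2 + 2ζωₙs + ωₙ².
ωₙ² = 15, so ωₙ = √15 ≈ 3.873 rad/s.
2ζωₙ = 5, so ζ = 5/(2·√15) ≈ 0.6455.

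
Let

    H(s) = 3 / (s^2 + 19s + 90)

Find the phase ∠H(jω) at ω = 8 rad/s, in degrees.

At s = j8: numerator = 3, denominator = 26 + j152.
∠H = ∠num − ∠den = 0° − (80.293°) = -80.29°.

∠H(j8) ≈ -80.29°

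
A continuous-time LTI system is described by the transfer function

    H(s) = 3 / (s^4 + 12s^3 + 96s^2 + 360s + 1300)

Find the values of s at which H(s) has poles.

s = -1 ± 5j, -5 ± 5j

The poles are the roots of the denominator s^4 + 12s^3 + 96s^2 + 360s + 1300 = 0.
No real roots exist; factor into two real quadratics: (s^2 + 2s + 26)(s^2 + 10s + 50) = 0.
Each quadratic gives a conjugate pair via the quadratic formula.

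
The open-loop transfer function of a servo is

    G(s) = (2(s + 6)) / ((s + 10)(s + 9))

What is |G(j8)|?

Substitute s = j8: numerator = 12 + j16, denominator = 26 + j152.
|G(j8)| = |12 + j16| / |26 + j152| = 20 / 154.21 ≈ 0.1297.

|G(j8)| ≈ 0.1297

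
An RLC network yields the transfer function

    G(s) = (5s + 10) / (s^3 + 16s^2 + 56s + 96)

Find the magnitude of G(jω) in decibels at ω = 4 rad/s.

Substitute s = j4: numerator = 10 + j20, denominator = -160 + j160.
|G(j4)| = |10 + j20| / |-160 + j160| = 22.361 / 226.27 ≈ 0.09882.
In decibels: 20·log₁₀(0.09882) ≈ -20.1 dB.

|G(j4)|_dB ≈ -20.1 dB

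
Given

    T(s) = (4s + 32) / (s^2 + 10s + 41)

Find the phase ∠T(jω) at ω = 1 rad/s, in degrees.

At s = j1: numerator = 32 + j4, denominator = 40 + j10.
∠T = ∠num − ∠den = 7.1250° − (14.036°) = -6.911°.

∠T(j1) ≈ -6.911°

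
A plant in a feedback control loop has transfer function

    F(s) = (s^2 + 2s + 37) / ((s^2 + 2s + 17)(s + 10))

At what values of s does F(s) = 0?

Set the numerator to zero: s^2 + 2s + 37 = 0.
Factoring: (s^2 + 2s + 37) = 0.

s = -1 + 6j, -1 - 6j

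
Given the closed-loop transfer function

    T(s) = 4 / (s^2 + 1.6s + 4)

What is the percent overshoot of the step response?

Comparing s^2 + 1.6s + 4 to s^2 + 2ζωₙs + ωₙ²: ωₙ = 2 rad/s and ζ = 1.6/(2·2) = 0.4.
%OS = 100·exp(−πζ/√(1−ζ²)) = 100·exp(−π·0.4/√(1−0.4²)) ≈ 25.4%.

%OS ≈ 25.4%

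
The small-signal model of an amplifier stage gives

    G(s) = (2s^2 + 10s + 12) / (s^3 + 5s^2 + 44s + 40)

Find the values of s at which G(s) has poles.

s = -2 + 6j, -2 - 6j, -1

The poles are the roots of the denominator s^3 + 5s^2 + 44s + 40 = 0.
Trying s = -1: the polynomial evaluates to 0, so (s + 1) is a factor.
Dividing out leaves s^2 + 4s + 40 = 0.
The quadratic formula then gives s = -2 ± 6j.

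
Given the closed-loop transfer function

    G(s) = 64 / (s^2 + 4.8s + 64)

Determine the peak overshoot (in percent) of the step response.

%OS ≈ 37.2%

Comparing s^2 + 4.8s + 64 to s^2 + 2ζωₙs + ωₙ²: ωₙ = 8 rad/s and ζ = 4.8/(2·8) = 0.3.
%OS = 100·exp(−πζ/√(1−ζ²)) = 100·exp(−π·0.3/√(1−0.3²)) ≈ 37.2%.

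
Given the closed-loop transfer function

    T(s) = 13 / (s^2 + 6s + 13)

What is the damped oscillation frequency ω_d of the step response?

Comparing s^2 + 6s + 13 to s^2 + 2ζωₙs + ωₙ²: ωₙ = √13 ≈ 3.606 rad/s and ζ = 6/(2·√13) ≈ 0.8321.
ζωₙ = 6/2 = 3, so ω_d = ωₙ√(1−ζ²) = √(ωₙ² − (ζωₙ)²) = √(13 − 3²) = √4 = 2 rad/s.

ω_d = 2 rad/s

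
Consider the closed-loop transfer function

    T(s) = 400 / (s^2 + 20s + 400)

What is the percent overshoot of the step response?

%OS ≈ 16.3%

Comparing s^2 + 20s + 400 to s^2 + 2ζωₙs + ωₙ²: ωₙ = 20 rad/s and ζ = 20/(2·20) = 0.5.
%OS = 100·exp(−πζ/√(1−ζ²)) = 100·exp(−π·0.5/√(1−0.5²)) ≈ 16.3%.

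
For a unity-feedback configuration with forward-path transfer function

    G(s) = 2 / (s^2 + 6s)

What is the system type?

Factor s from the denominator: s^2 + 6s = s·(s + 6).
There is 1 pole at the origin, so the system is Type 1.

Type 1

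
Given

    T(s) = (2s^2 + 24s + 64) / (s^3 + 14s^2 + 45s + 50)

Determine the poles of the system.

s = -2 + j, -2 - j, -10

The poles are the roots of the denominator s^3 + 14s^2 + 45s + 50 = 0.
Trying s = -10: the polynomial evaluates to 0, so (s + 10) is a factor.
Dividing out leaves s^2 + 4s + 5 = 0.
The quadratic formula then gives s = -2 ± 1j.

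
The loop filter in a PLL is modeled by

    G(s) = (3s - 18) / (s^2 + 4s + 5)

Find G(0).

G(0) = -18/5 ≈ -3.600

Set s = 0: G(0) = (-18) / (5) = -18/5.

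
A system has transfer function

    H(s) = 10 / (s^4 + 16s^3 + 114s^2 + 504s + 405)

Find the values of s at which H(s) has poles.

The poles are the roots of the denominator s^4 + 16s^3 + 114s^2 + 504s + 405 = 0.
Trying s = -1: the polynomial evaluates to 0, so (s + 1) is a factor.
Dividing out leaves s^3 + 15s^2 + 99s + 405 = 0.
This factors further as (s^2 + 6s + 45)(s + 9) = 0.

s = -3 ± 6j, -1, -9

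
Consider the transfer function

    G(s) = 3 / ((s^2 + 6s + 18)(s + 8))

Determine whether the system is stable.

The poles can be read from the denominator factors: s = -3 + 3j, -3 - 3j, -8.
Since all poles lie strictly in the left half-plane, the system is stable.

stable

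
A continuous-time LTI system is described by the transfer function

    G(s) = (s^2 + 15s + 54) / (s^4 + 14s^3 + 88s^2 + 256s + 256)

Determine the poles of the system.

s = -4 ± 4j, -2, -4

The poles are the roots of the denominator s^4 + 14s^3 + 88s^2 + 256s + 256 = 0.
Trying s = -2: the polynomial evaluates to 0, so (s + 2) is a factor.
Dividing out leaves s^3 + 12s^2 + 64s + 128 = 0.
This factors further as (s^2 + 8s + 32)(s + 4) = 0.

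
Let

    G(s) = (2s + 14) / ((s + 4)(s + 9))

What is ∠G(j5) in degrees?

At s = j5: numerator = 14 + j10, denominator = 11 + j65.
∠G = ∠num − ∠den = 35.538° − (80.395°) = -44.86°.

∠G(j5) ≈ -44.86°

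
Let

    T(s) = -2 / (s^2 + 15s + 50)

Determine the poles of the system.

The poles are the roots of the denominator s^2 + 15s + 50 = 0.
Factoring: (s + 5)(s + 10) = 0, so s = -5 and s = -10.

s = -5, -10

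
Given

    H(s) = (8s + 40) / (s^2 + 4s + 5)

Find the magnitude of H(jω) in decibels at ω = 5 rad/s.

Substitute s = j5: numerator = 40 + j40, denominator = -20 + j20.
|H(j5)| = |40 + j40| / |-20 + j20| = 56.569 / 28.284 = 2.
In decibels: 20·log₁₀(2) ≈ 6.02 dB.

|H(j5)|_dB ≈ 6.02 dB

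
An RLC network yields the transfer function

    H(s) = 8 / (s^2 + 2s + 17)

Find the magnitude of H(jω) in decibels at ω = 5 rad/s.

Substitute s = j5: numerator = 8, denominator = -8 + j10.
|H(j5)| = |8| / |-8 + j10| = 8 / 12.806 ≈ 0.6247.
In decibels: 20·log₁₀(0.6247) ≈ -4.09 dB.

|H(j5)|_dB ≈ -4.09 dB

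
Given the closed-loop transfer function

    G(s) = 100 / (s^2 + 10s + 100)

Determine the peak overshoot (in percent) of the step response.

Comparing s^2 + 10s + 100 to s^2 + 2ζωₙs + ωₙ²: ωₙ = 10 rad/s and ζ = 10/(2·10) = 0.5.
%OS = 100·exp(−πζ/√(1−ζ²)) = 100·exp(−π·0.5/√(1−0.5²)) ≈ 16.3%.

%OS ≈ 16.3%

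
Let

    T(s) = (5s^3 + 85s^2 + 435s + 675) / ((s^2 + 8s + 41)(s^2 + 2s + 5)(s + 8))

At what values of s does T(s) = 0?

s = -3, -5, -9

Set the numerator to zero: 5s^3 + 85s^2 + 435s + 675 = 0, i.e. 5·(s^3 + 17s^2 + 87s + 135) = 0.
Factoring: (s + 3)(s + 5)(s + 9) = 0.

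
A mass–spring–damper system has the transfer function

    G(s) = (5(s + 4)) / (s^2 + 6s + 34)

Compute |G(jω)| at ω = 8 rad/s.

|G(j8)| ≈ 0.7901

Substitute s = j8: numerator = 20 + j40, denominator = -30 + j48.
|G(j8)| = |20 + j40| / |-30 + j48| = 44.721 / 56.604 ≈ 0.7901.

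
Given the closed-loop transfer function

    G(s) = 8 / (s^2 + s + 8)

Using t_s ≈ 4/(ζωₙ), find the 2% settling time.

t_s ≈ 8 s

Comparing s^2 + s + 8 to s^2 + 2ζωₙs + ωₙ²: ωₙ = √8 ≈ 2.828 rad/s and ζ = 1/(2·√8) ≈ 0.1768.
ζωₙ = 1/2 = 0.5, so t_s ≈ 4/(ζωₙ) = 4/0.5 = 8 s.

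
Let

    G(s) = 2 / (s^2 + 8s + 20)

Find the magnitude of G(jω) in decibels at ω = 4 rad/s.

|G(j4)|_dB ≈ -24.1 dB

Substitute s = j4: numerator = 2, denominator = 4 + j32.
|G(j4)| = |2| / |4 + j32| = 2 / 32.249 ≈ 0.06202.
In decibels: 20·log₁₀(0.06202) ≈ -24.1 dB.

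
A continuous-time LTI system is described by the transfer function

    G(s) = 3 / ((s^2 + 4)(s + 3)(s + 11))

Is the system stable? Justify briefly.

marginally stable

The poles can be read from the denominator factors: s = ±2j, -3, -11.
Since the simple pole(s) at s = 2j, -2j lie on the jω-axis with none in the right half-plane, the system is marginally stable.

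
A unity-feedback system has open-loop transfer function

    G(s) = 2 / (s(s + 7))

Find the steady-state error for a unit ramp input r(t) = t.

G(s) has one pole at the origin.
This is a Type 1 system. Kv = lim_{s→0} s·G(s) = 2/7.
e_ss = 1/Kv = 1/(2/7) = 7/2 ≈ 3.500.

e_ss = 3.500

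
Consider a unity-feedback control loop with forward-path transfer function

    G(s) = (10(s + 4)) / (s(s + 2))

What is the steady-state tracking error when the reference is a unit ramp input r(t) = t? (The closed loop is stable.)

G(s) has one pole at the origin.
This is a Type 1 system. Kv = lim_{s→0} s·G(s) = 40/2 = 20.
e_ss = 1/Kv = 1/(20) = 1/20 ≈ 0.05000.

e_ss = 0.05000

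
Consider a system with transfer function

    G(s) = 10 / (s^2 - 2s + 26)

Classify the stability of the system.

The poles can be read from the denominator factors: s = 1 ± 5j.
Since the pole(s) at s = 1 ± 5j lie in the right half-plane, the system is unstable.

unstable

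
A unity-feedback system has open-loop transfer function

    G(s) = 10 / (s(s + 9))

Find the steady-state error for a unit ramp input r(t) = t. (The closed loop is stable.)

G(s) has one pole at the origin.
This is a Type 1 system. Kv = lim_{s→0} s·G(s) = 10/9.
e_ss = 1/Kv = 1/(10/9) = 9/10 ≈ 0.9000.

e_ss = 0.9000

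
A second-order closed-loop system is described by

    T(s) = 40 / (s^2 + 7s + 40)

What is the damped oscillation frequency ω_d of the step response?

ω_d ≈ 5.268 rad/s

Comparing s^2 + 7s + 40 to s^2 + 2ζωₙs + ωₙ²: ωₙ = √40 ≈ 6.325 rad/s and ζ = 7/(2·√40) ≈ 0.5534.
ζωₙ = 7/2 = 3.5, so ω_d = ωₙ√(1−ζ²) = √(ωₙ² − (ζωₙ)²) = √(40 − 3.5²) = √27.75 ≈ 5.268 rad/s.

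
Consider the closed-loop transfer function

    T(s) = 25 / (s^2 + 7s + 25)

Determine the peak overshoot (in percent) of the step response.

%OS ≈ 4.60%

Comparing s^2 + 7s + 25 to s^2 + 2ζωₙs + ωₙ²: ωₙ = 5 rad/s and ζ = 7/(2·5) = 0.7.
%OS = 100·exp(−πζ/√(1−ζ²)) = 100·exp(−π·0.7/√(1−0.7²)) ≈ 4.60%.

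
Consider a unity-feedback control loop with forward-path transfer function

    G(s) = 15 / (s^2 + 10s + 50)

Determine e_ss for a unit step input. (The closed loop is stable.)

e_ss = 0.7692

G(s) has no poles at the origin.
This is a Type 0 system. Kp = lim_{s→0} G(s) = 15/50 = 3/10.
e_ss = 1/(1 + Kp) = 1/(1 + 3/10) = 10/13 ≈ 0.7692.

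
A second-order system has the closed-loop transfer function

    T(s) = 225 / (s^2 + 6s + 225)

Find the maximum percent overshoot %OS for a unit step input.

Comparing s^2 + 6s + 225 to s^2 + 2ζωₙs + ωₙ²: ωₙ = 15 rad/s and ζ = 6/(2·15) = 0.2.
%OS = 100·exp(−πζ/√(1−ζ²)) = 100·exp(−π·0.2/√(1−0.2²)) ≈ 52.7%.

%OS ≈ 52.7%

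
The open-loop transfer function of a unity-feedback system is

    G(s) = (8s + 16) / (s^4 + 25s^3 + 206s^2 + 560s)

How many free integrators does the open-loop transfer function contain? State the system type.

Factor s from the denominator: s^4 + 25s^3 + 206s^2 + 560s = s·(s^3 + 25s^2 + 206s + 560).
There is 1 pole at the origin, so the system is Type 1.

Type 1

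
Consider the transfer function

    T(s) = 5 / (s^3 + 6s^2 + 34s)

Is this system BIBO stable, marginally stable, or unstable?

The denominator s^3 + 6s^2 + 34s factors as s(s^2 + 6s + 34), giving poles at s = 0, -3 ± 5j.
Since the simple pole(s) at s = 0 lie on the jω-axis with none in the right half-plane, the system is marginally stable.

marginally stable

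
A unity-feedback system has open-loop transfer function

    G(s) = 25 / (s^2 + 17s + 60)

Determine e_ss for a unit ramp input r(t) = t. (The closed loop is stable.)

G(s) has no poles at the origin.
This is a Type 0 system; Kv = lim_{s→0} s·G(s) = 0, so the steady-state error for a ramp input is infinite.

e_ss = ∞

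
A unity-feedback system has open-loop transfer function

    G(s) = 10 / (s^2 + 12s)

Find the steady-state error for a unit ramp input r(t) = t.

e_ss = 1.200

G(s) has one pole at the origin.
This is a Type 1 system. Kv = lim_{s→0} s·G(s) = 10/12 = 5/6.
e_ss = 1/Kv = 1/(5/6) = 6/5 ≈ 1.200.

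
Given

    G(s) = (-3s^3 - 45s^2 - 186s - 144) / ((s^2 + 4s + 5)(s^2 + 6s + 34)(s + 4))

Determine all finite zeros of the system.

s = -8, -1, -6

Set the numerator to zero: -3s^3 - 45s^2 - 186s - 144 = 0, i.e. -3·(s^3 + 15s^2 + 62s + 48) = 0.
Factoring: (s + 8)(s + 1)(s + 6) = 0.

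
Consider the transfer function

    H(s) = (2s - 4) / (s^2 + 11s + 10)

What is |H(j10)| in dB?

Substitute s = j10: numerator = -4 + j20, denominator = -90 + j110.
|H(j10)| = |-4 + j20| / |-90 + j110| = 20.396 / 142.13 ≈ 0.1435.
In decibels: 20·log₁₀(0.1435) ≈ -16.9 dB.

|H(j10)|_dB ≈ -16.9 dB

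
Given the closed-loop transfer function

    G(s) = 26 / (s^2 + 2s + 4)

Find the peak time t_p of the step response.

t_p ≈ 1.814 s

Comparing s^2 + 2s + 4 to s^2 + 2ζωₙs + ωₙ²: ωₙ = 2 rad/s and ζ = 2/(2·2) = 0.5.
ζωₙ = 2/2 = 1, so ω_d = ωₙ√(1−ζ²) = √(ωₙ² − (ζωₙ)²) = √(4 − 1²) = √3 ≈ 1.732 rad/s.
t_p = π/ω_d = π/1.732 ≈ 1.814 s.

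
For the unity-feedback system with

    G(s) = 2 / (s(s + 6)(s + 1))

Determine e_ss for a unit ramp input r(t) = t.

e_ss = 3

G(s) has one pole at the origin.
This is a Type 1 system. Kv = lim_{s→0} s·G(s) = 2/6 = 1/3.
e_ss = 1/Kv = 1/(1/3) = 3.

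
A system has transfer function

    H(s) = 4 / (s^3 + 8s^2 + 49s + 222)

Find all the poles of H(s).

The poles are the roots of the denominator s^3 + 8s^2 + 49s + 222 = 0.
Trying s = -6: the polynomial evaluates to 0, so (s + 6) is a factor.
Dividing out leaves s^2 + 2s + 37 = 0.
The quadratic formula then gives s = -1 ± 6j.

s = -6, -1 ± 6j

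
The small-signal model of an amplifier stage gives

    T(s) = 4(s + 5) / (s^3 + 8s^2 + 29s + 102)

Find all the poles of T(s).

The poles are the roots of the denominator s^3 + 8s^2 + 29s + 102 = 0.
Trying s = -6: the polynomial evaluates to 0, so (s + 6) is a factor.
Dividing out leaves s^2 + 2s + 17 = 0.
The quadratic formula then gives s = -1 ± 4j.

s = -1 ± 4j, -6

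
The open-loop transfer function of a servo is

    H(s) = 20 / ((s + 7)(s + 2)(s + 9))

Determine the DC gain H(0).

At s = 0 each factor (s + a) contributes a and each (s^2 + bs + c) contributes c.
H(0) = 20·1 / ((7) · (2) · (9)) = 20/126 = 10/63.

H(0) = 10/63 ≈ 0.1587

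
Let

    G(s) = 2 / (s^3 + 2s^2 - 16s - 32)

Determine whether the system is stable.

unstable

The denominator s^3 + 2s^2 - 16s - 32 factors as (s + 4)(s + 2)(s - 4), giving poles at s = -4, -2, 4.
Since the pole(s) at s = 4 lie in the right half-plane, the system is unstable.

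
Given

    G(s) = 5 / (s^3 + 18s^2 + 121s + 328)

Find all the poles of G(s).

s = -8, -5 ± 4j

The poles are the roots of the denominator s^3 + 18s^2 + 121s + 328 = 0.
Trying s = -8: the polynomial evaluates to 0, so (s + 8) is a factor.
Dividing out leaves s^2 + 10s + 41 = 0.
The quadratic formula then gives s = -5 ± 4j.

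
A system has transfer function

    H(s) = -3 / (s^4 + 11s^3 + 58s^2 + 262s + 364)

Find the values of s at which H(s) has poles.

s = -2, -1 + 5j, -1 - 5j, -7

The poles are the roots of the denominator s^4 + 11s^3 + 58s^2 + 262s + 364 = 0.
Trying s = -2: the polynomial evaluates to 0, so (s + 2) is a factor.
Dividing out leaves s^3 + 9s^2 + 40s + 182 = 0.
This factors further as (s^2 + 2s + 26)(s + 7) = 0.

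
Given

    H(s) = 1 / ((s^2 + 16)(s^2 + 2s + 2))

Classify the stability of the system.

marginally stable

The poles can be read from the denominator factors: s = 4j, -4j, -1 + j, -1 - j.
Since the simple pole(s) at s = 4j, -4j lie on the jω-axis with none in the right half-plane, the system is marginally stable.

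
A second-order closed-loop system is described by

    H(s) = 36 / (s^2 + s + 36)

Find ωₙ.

ωₙ = 6 rad/s

Compare the denominator to the standard form s^2 + 2ζωₙs + ωₙ².
ωₙ² = 36, so ωₙ = 6 rad/s.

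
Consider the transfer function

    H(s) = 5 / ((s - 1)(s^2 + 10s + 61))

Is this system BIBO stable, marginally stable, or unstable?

unstable

The poles can be read from the denominator factors: s = 1, -5 ± 6j.
Since the pole(s) at s = 1 lie in the right half-plane, the system is unstable.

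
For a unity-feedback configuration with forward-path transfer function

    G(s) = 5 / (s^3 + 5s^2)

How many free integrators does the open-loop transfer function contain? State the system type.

Factor s from the denominator: s^3 + 5s^2 = s^2·(s + 5).
There are 2 poles at the origin, so the system is Type 2.

Type 2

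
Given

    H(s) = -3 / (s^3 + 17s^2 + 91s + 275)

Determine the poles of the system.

s = -3 ± 4j, -11

The poles are the roots of the denominator s^3 + 17s^2 + 91s + 275 = 0.
Trying s = -11: the polynomial evaluates to 0, so (s + 11) is a factor.
Dividing out leaves s^2 + 6s + 25 = 0.
The quadratic formula then gives s = -3 ± 4j.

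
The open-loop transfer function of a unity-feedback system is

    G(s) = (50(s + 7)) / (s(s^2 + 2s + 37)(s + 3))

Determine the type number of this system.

Type 1

The denominator has 1 factor of s at the origin (free integrator), so this is a Type 1 system.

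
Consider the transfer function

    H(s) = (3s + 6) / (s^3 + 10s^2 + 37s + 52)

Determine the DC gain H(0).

Set s = 0: H(0) = (6) / (52) = 3/26.

H(0) = 3/26 ≈ 0.1154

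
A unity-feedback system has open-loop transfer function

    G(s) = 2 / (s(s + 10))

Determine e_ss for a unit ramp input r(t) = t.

e_ss = 5

G(s) has one pole at the origin.
This is a Type 1 system. Kv = lim_{s→0} s·G(s) = 2/10 = 1/5.
e_ss = 1/Kv = 1/(1/5) = 5.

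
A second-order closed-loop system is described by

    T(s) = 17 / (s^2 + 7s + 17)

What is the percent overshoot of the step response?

Comparing s^2 + 7s + 17 to s^2 + 2ζωₙs + ωₙ²: ωₙ = √17 ≈ 4.123 rad/s and ζ = 7/(2·√17) ≈ 0.8489.
%OS = 100·exp(−πζ/√(1−ζ²)) = 100·exp(−π·0.8489/√(1−0.8489²)) ≈ 0.644%.

%OS ≈ 0.644%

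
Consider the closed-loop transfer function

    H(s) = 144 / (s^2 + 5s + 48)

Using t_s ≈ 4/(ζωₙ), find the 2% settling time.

Comparing s^2 + 5s + 48 to s^2 + 2ζωₙs + ωₙ²: ωₙ = √48 ≈ 6.928 rad/s and ζ = 5/(2·√48) ≈ 0.3608.
ζωₙ = 5/2 = 2.5, so t_s ≈ 4/(ζωₙ) = 4/2.5 = 1.600 s.

t_s ≈ 1.600 s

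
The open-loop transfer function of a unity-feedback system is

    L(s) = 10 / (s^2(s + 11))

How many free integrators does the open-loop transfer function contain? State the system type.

Type 2

The denominator has 2 factors of s at the origin (free integrators), so this is a Type 2 system.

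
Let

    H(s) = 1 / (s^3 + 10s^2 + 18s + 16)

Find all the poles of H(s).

The poles are the roots of the denominator s^3 + 10s^2 + 18s + 16 = 0.
Trying s = -8: the polynomial evaluates to 0, so (s + 8) is a factor.
Dividing out leaves s^2 + 2s + 2 = 0.
The quadratic formula then gives s = -1 ± 1j.

s = -1 ± j, -8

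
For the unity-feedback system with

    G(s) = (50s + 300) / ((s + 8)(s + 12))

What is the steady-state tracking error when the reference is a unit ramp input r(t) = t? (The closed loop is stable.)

e_ss = ∞

G(s) has no poles at the origin.
This is a Type 0 system; Kv = lim_{s→0} s·G(s) = 0, so the steady-state error for a ramp input is infinite.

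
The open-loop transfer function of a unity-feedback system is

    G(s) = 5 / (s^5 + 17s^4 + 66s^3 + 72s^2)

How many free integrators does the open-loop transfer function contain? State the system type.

Type 2

The denominator has 2 factors of s at the origin (free integrators), so this is a Type 2 system.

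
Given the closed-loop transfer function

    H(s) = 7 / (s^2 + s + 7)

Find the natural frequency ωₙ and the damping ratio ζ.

ωₙ ≈ 2.646 rad/s, ζ ≈ 0.1890

Compare the denominator to the standard form s^2 + 2ζωₙs + ωₙ².
ωₙ² = 7, so ωₙ = √7 ≈ 2.646 rad/s.
2ζωₙ = 1, so ζ = 1/(2·√7) ≈ 0.1890.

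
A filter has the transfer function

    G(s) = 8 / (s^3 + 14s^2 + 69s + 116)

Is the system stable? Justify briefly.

The denominator s^3 + 14s^2 + 69s + 116 factors as (s^2 + 10s + 29)(s + 4), giving poles at s = -5 ± 2j, -4.
Since all poles lie strictly in the left half-plane, the system is stable.

stable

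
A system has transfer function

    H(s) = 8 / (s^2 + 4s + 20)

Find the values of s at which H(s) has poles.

The poles are the roots of the denominator s^2 + 4s + 20 = 0.
Using the quadratic formula: s = (-4 ± √(-64))/2 = -2 ± 4j.

s = -2 + 4j, -2 - 4j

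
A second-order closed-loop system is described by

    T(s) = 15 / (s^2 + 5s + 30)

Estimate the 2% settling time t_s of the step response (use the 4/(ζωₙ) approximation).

t_s ≈ 1.600 s

Comparing s^2 + 5s + 30 to s^2 + 2ζωₙs + ωₙ²: ωₙ = √30 ≈ 5.477 rad/s and ζ = 5/(2·√30) ≈ 0.4564.
ζωₙ = 5/2 = 2.5, so t_s ≈ 4/(ζωₙ) = 4/2.5 = 1.600 s.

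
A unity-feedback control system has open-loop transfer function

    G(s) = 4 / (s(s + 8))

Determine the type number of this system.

The denominator has 1 factor of s at the origin (free integrator), so this is a Type 1 system.

Type 1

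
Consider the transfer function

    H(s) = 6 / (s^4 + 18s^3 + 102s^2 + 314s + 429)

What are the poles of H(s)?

The poles are the roots of the denominator s^4 + 18s^3 + 102s^2 + 314s + 429 = 0.
Trying s = -11: the polynomial evaluates to 0, so (s + 11) is a factor.
Dividing out leaves s^3 + 7s^2 + 25s + 39 = 0.
This factors further as (s^2 + 4s + 13)(s + 3) = 0.

s = -2 + 3j, -2 - 3j, -11, -3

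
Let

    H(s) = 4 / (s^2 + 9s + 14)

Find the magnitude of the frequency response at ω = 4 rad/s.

Substitute s = j4: numerator = 4, denominator = -2 + j36.
|H(j4)| = |4| / |-2 + j36| = 4 / 36.056 ≈ 0.1109.

|H(j4)| ≈ 0.1109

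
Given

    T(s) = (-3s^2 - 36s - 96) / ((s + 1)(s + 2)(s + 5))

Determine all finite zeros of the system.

s = -4, -8

Set the numerator to zero: -3s^2 - 36s - 96 = 0, i.e. -3·(s^2 + 12s + 32) = 0.
Factoring: (s + 4)(s + 8) = 0.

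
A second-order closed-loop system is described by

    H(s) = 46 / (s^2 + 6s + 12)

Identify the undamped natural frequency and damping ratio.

Compare the denominator to the standard form s^2 + 2ζωₙs + ωₙ².
ωₙ² = 12, so ωₙ = √12 ≈ 3.464 rad/s.
2ζωₙ = 6, so ζ = 6/(2·√12) ≈ 0.8660.
With ζ = 0.8660 the response is underdamped.

ωₙ ≈ 3.464 rad/s, ζ ≈ 0.8660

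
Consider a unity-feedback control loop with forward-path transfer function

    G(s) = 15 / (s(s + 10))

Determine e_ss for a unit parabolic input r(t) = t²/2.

e_ss = ∞

G(s) has one pole at the origin.
This is a Type 1 system; Ka = lim_{s→0} s^2·G(s) = 0, so the steady-state error for a parabola input is infinite.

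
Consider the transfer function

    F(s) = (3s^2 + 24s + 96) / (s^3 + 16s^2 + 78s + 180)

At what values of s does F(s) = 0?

Set the numerator to zero: 3s^2 + 24s + 96 = 0, i.e. 3·(s^2 + 8s + 32) = 0.
Factoring: (s^2 + 8s + 32) = 0.

s = -4 ± 4j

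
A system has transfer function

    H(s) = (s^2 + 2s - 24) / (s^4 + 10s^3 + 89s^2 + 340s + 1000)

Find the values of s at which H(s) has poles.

s = -2 + 6j, -2 - 6j, -3 + 4j, -3 - 4j

The poles are the roots of the denominator s^4 + 10s^3 + 89s^2 + 340s + 1000 = 0.
No real roots exist; factor into two real quadratics: (s^2 + 4s + 40)(s^2 + 6s + 25) = 0.
Each quadratic gives a conjugate pair via the quadratic formula.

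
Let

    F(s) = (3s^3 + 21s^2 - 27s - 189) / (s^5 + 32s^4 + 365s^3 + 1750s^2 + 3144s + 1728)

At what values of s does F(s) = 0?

s = -7, -3, 3

Set the numerator to zero: 3s^3 + 21s^2 - 27s - 189 = 0, i.e. 3·(s^3 + 7s^2 - 9s - 63) = 0.
Factoring: (s + 7)(s + 3)(s - 3) = 0.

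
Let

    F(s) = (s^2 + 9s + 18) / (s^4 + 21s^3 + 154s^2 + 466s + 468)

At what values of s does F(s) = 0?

s = -3, -6

Set the numerator to zero: s^2 + 9s + 18 = 0.
Factoring: (s + 3)(s + 6) = 0.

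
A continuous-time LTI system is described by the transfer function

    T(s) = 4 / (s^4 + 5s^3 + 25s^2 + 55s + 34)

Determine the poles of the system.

The poles are the roots of the denominator s^4 + 5s^3 + 25s^2 + 55s + 34 = 0.
Trying s = -1: the polynomial evaluates to 0, so (s + 1) is a factor.
Dividing out leaves s^3 + 4s^2 + 21s + 34 = 0.
This factors further as (s^2 + 2s + 17)(s + 2) = 0.

s = -1 + 4j, -1 - 4j, -1, -2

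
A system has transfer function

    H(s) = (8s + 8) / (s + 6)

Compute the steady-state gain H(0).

Set s = 0: H(0) = (8) / (6) = 4/3.

H(0) = 4/3 ≈ 1.333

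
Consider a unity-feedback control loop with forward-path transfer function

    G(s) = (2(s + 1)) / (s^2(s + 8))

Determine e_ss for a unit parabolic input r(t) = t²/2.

e_ss = 4

G(s) has 2 poles at the origin.
This is a Type 2 system. Ka = lim_{s→0} s^2·G(s) = 2/8 = 1/4.
e_ss = 1/Ka = 1/(1/4) = 4.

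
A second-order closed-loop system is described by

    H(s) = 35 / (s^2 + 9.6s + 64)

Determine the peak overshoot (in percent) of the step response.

Comparing s^2 + 9.6s + 64 to s^2 + 2ζωₙs + ωₙ²: ωₙ = 8 rad/s and ζ = 9.6/(2·8) = 0.6.
%OS = 100·exp(−πζ/√(1−ζ²)) = 100·exp(−π·0.6/√(1−0.6²)) ≈ 9.48%.

%OS ≈ 9.48%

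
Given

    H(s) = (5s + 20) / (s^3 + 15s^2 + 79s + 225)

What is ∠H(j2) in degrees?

∠H(j2) ≈ -15.71°

At s = j2: numerator = 20 + j10, denominator = 165 + j150.
∠H = ∠num − ∠den = 26.565° − (42.274°) = -15.71°.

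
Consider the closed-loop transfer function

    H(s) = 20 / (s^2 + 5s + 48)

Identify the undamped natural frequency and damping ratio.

Compare the denominator to the standard form s^2 + 2ζωₙs + ωₙ².
ωₙ² = 48, so ωₙ = √48 ≈ 6.928 rad/s.
2ζωₙ = 5, so ζ = 5/(2·√48) ≈ 0.3608.

ωₙ ≈ 6.928 rad/s, ζ ≈ 0.3608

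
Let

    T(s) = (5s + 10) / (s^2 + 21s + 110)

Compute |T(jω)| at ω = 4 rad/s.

Substitute s = j4: numerator = 10 + j20, denominator = 94 + j84.
|T(j4)| = |10 + j20| / |94 + j84| = 22.361 / 126.06 ≈ 0.1774.

|T(j4)| ≈ 0.1774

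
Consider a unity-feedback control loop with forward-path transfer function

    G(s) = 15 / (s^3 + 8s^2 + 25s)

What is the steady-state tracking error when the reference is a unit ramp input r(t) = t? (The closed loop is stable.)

e_ss = 1.667

G(s) has one pole at the origin.
This is a Type 1 system. Kv = lim_{s→0} s·G(s) = 15/25 = 3/5.
e_ss = 1/Kv = 1/(3/5) = 5/3 ≈ 1.667.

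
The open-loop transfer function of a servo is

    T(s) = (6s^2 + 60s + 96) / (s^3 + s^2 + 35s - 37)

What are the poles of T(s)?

s = -1 + 6j, -1 - 6j, 1

The poles are the roots of the denominator s^3 + s^2 + 35s - 37 = 0.
Trying s = 1: the polynomial evaluates to 0, so (s - 1) is a factor.
Dividing out leaves s^2 + 2s + 37 = 0.
The quadratic formula then gives s = -1 ± 6j.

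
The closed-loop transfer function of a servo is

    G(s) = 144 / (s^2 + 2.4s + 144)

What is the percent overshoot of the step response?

%OS ≈ 72.9%

Comparing s^2 + 2.4s + 144 to s^2 + 2ζωₙs + ωₙ²: ωₙ = 12 rad/s and ζ = 2.4/(2·12) = 0.1.
%OS = 100·exp(−πζ/√(1−ζ²)) = 100·exp(−π·0.1/√(1−0.1²)) ≈ 72.9%.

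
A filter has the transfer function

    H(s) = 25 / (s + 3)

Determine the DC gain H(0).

H(0) = 25/3 ≈ 8.333

At s = 0 each factor (s + a) contributes a and each (s^2 + bs + c) contributes c.
H(0) = 25·1 / ((3)) = 25/3 = 25/3.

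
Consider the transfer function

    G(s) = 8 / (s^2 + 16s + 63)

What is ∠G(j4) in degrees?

At s = j4: numerator = 8, denominator = 47 + j64.
∠G = ∠num − ∠den = 0° − (53.707°) = -53.71°.

∠G(j4) ≈ -53.71°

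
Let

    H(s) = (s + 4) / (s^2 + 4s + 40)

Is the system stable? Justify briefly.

The denominator s^2 + 4s + 40 factors as (s^2 + 4s + 40), giving poles at s = -2 ± 6j.
Since all poles lie strictly in the left half-plane, the system is stable.

stable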